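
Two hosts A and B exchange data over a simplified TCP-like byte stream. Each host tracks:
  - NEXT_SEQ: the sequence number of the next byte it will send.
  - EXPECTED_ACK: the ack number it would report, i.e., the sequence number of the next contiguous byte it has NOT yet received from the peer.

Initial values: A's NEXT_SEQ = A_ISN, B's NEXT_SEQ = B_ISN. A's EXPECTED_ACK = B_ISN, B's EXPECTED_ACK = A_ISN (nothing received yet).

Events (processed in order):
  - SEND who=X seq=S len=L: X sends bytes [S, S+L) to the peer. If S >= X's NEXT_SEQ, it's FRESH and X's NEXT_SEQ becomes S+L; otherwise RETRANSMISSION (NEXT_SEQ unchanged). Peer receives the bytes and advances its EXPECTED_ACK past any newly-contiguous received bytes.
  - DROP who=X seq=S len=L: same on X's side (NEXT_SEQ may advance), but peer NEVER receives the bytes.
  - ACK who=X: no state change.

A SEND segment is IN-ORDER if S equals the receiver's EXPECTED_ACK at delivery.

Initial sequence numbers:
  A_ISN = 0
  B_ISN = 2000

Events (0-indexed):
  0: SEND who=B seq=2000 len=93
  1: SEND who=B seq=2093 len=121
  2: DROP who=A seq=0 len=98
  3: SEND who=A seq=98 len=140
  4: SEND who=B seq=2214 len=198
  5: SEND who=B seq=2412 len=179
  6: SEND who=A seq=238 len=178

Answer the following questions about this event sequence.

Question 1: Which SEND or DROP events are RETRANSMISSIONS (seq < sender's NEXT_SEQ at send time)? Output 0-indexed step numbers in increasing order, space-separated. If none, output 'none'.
Step 0: SEND seq=2000 -> fresh
Step 1: SEND seq=2093 -> fresh
Step 2: DROP seq=0 -> fresh
Step 3: SEND seq=98 -> fresh
Step 4: SEND seq=2214 -> fresh
Step 5: SEND seq=2412 -> fresh
Step 6: SEND seq=238 -> fresh

Answer: none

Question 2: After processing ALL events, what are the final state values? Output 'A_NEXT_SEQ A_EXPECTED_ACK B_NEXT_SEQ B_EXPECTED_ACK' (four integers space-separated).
Answer: 416 2591 2591 0

Derivation:
After event 0: A_seq=0 A_ack=2093 B_seq=2093 B_ack=0
After event 1: A_seq=0 A_ack=2214 B_seq=2214 B_ack=0
After event 2: A_seq=98 A_ack=2214 B_seq=2214 B_ack=0
After event 3: A_seq=238 A_ack=2214 B_seq=2214 B_ack=0
After event 4: A_seq=238 A_ack=2412 B_seq=2412 B_ack=0
After event 5: A_seq=238 A_ack=2591 B_seq=2591 B_ack=0
After event 6: A_seq=416 A_ack=2591 B_seq=2591 B_ack=0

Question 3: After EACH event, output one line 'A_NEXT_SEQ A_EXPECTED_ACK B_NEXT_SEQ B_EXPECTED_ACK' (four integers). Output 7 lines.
0 2093 2093 0
0 2214 2214 0
98 2214 2214 0
238 2214 2214 0
238 2412 2412 0
238 2591 2591 0
416 2591 2591 0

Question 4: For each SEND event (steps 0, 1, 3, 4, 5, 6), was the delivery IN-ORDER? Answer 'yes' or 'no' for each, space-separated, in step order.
Step 0: SEND seq=2000 -> in-order
Step 1: SEND seq=2093 -> in-order
Step 3: SEND seq=98 -> out-of-order
Step 4: SEND seq=2214 -> in-order
Step 5: SEND seq=2412 -> in-order
Step 6: SEND seq=238 -> out-of-order

Answer: yes yes no yes yes no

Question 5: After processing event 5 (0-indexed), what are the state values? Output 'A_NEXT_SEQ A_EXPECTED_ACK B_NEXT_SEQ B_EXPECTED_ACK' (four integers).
After event 0: A_seq=0 A_ack=2093 B_seq=2093 B_ack=0
After event 1: A_seq=0 A_ack=2214 B_seq=2214 B_ack=0
After event 2: A_seq=98 A_ack=2214 B_seq=2214 B_ack=0
After event 3: A_seq=238 A_ack=2214 B_seq=2214 B_ack=0
After event 4: A_seq=238 A_ack=2412 B_seq=2412 B_ack=0
After event 5: A_seq=238 A_ack=2591 B_seq=2591 B_ack=0

238 2591 2591 0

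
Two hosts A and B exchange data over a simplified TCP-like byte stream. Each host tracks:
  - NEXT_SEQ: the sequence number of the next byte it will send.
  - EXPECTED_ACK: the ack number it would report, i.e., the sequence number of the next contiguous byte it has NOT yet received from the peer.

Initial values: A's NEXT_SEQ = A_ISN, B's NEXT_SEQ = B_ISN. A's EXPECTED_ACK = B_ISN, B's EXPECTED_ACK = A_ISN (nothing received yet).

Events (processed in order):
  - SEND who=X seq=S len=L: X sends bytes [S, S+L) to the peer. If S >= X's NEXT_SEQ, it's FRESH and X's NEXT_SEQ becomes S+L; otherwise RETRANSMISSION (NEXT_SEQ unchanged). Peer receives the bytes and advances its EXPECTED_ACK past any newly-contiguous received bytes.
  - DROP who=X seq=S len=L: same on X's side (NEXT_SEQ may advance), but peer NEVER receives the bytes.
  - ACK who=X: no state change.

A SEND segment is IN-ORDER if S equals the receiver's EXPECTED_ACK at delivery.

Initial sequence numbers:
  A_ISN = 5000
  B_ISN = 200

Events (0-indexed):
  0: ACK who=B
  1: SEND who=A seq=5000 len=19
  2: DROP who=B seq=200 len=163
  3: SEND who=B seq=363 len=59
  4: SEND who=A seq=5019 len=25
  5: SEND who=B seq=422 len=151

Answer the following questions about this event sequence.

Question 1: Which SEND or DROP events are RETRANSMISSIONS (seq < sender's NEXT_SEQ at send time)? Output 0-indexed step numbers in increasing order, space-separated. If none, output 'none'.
Step 1: SEND seq=5000 -> fresh
Step 2: DROP seq=200 -> fresh
Step 3: SEND seq=363 -> fresh
Step 4: SEND seq=5019 -> fresh
Step 5: SEND seq=422 -> fresh

Answer: none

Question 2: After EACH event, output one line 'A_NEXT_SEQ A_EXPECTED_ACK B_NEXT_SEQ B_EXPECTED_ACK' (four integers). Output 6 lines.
5000 200 200 5000
5019 200 200 5019
5019 200 363 5019
5019 200 422 5019
5044 200 422 5044
5044 200 573 5044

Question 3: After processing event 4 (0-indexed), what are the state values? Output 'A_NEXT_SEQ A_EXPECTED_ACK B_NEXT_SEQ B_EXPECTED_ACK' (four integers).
After event 0: A_seq=5000 A_ack=200 B_seq=200 B_ack=5000
After event 1: A_seq=5019 A_ack=200 B_seq=200 B_ack=5019
After event 2: A_seq=5019 A_ack=200 B_seq=363 B_ack=5019
After event 3: A_seq=5019 A_ack=200 B_seq=422 B_ack=5019
After event 4: A_seq=5044 A_ack=200 B_seq=422 B_ack=5044

5044 200 422 5044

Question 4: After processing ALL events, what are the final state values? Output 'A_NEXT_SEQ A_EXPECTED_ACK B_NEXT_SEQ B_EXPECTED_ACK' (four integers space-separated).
Answer: 5044 200 573 5044

Derivation:
After event 0: A_seq=5000 A_ack=200 B_seq=200 B_ack=5000
After event 1: A_seq=5019 A_ack=200 B_seq=200 B_ack=5019
After event 2: A_seq=5019 A_ack=200 B_seq=363 B_ack=5019
After event 3: A_seq=5019 A_ack=200 B_seq=422 B_ack=5019
After event 4: A_seq=5044 A_ack=200 B_seq=422 B_ack=5044
After event 5: A_seq=5044 A_ack=200 B_seq=573 B_ack=5044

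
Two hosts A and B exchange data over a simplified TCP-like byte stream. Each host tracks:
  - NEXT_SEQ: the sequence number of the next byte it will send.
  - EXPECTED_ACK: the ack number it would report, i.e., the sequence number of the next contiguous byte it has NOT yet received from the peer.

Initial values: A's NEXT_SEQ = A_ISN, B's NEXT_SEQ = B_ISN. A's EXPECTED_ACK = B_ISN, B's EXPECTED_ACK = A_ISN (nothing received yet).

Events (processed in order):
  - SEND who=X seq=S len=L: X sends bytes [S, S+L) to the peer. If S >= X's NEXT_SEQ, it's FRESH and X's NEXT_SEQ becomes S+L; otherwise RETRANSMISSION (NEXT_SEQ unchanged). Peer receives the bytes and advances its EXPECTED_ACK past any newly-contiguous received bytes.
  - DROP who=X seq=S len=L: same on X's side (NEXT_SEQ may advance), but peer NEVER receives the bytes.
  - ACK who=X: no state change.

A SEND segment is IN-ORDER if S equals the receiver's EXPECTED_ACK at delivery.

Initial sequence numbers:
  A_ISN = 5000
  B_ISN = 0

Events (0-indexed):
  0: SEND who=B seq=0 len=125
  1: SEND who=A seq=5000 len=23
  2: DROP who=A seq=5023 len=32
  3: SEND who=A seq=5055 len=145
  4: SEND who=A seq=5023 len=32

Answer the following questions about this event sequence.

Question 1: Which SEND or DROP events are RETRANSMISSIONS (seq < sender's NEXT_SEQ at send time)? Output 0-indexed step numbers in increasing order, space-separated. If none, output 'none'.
Step 0: SEND seq=0 -> fresh
Step 1: SEND seq=5000 -> fresh
Step 2: DROP seq=5023 -> fresh
Step 3: SEND seq=5055 -> fresh
Step 4: SEND seq=5023 -> retransmit

Answer: 4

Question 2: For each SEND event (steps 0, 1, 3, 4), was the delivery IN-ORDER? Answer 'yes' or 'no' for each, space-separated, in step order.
Step 0: SEND seq=0 -> in-order
Step 1: SEND seq=5000 -> in-order
Step 3: SEND seq=5055 -> out-of-order
Step 4: SEND seq=5023 -> in-order

Answer: yes yes no yes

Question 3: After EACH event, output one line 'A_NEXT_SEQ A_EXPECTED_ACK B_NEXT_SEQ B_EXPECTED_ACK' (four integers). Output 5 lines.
5000 125 125 5000
5023 125 125 5023
5055 125 125 5023
5200 125 125 5023
5200 125 125 5200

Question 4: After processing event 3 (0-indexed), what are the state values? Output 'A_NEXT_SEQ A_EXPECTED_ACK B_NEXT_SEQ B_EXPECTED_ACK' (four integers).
After event 0: A_seq=5000 A_ack=125 B_seq=125 B_ack=5000
After event 1: A_seq=5023 A_ack=125 B_seq=125 B_ack=5023
After event 2: A_seq=5055 A_ack=125 B_seq=125 B_ack=5023
After event 3: A_seq=5200 A_ack=125 B_seq=125 B_ack=5023

5200 125 125 5023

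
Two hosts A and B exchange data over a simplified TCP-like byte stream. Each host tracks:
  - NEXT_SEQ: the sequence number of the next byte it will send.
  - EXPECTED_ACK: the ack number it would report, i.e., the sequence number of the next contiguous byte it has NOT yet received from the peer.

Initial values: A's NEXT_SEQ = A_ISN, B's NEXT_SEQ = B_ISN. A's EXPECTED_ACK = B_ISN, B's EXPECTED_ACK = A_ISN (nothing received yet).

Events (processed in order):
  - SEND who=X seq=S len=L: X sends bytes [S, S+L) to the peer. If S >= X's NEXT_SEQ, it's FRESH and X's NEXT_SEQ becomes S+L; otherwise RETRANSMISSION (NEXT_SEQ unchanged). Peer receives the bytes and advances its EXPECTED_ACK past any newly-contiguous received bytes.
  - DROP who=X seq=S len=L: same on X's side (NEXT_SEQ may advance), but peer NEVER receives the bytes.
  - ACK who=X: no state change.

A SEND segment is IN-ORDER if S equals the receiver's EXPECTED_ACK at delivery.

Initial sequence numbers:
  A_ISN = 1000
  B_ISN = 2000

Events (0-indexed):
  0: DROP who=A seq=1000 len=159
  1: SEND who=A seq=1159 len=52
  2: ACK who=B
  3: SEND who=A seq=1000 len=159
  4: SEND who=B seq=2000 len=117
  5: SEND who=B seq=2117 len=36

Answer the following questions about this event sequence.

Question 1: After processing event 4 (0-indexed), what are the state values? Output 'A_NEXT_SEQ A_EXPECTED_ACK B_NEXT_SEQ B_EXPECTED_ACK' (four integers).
After event 0: A_seq=1159 A_ack=2000 B_seq=2000 B_ack=1000
After event 1: A_seq=1211 A_ack=2000 B_seq=2000 B_ack=1000
After event 2: A_seq=1211 A_ack=2000 B_seq=2000 B_ack=1000
After event 3: A_seq=1211 A_ack=2000 B_seq=2000 B_ack=1211
After event 4: A_seq=1211 A_ack=2117 B_seq=2117 B_ack=1211

1211 2117 2117 1211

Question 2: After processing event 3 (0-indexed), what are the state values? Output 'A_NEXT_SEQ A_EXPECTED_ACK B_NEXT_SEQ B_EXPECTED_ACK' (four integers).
After event 0: A_seq=1159 A_ack=2000 B_seq=2000 B_ack=1000
After event 1: A_seq=1211 A_ack=2000 B_seq=2000 B_ack=1000
After event 2: A_seq=1211 A_ack=2000 B_seq=2000 B_ack=1000
After event 3: A_seq=1211 A_ack=2000 B_seq=2000 B_ack=1211

1211 2000 2000 1211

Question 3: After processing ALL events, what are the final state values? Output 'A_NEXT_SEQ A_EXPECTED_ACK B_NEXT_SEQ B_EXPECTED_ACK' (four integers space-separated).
Answer: 1211 2153 2153 1211

Derivation:
After event 0: A_seq=1159 A_ack=2000 B_seq=2000 B_ack=1000
After event 1: A_seq=1211 A_ack=2000 B_seq=2000 B_ack=1000
After event 2: A_seq=1211 A_ack=2000 B_seq=2000 B_ack=1000
After event 3: A_seq=1211 A_ack=2000 B_seq=2000 B_ack=1211
After event 4: A_seq=1211 A_ack=2117 B_seq=2117 B_ack=1211
After event 5: A_seq=1211 A_ack=2153 B_seq=2153 B_ack=1211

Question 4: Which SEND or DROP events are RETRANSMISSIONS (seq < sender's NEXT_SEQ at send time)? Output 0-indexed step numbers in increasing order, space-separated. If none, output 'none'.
Answer: 3

Derivation:
Step 0: DROP seq=1000 -> fresh
Step 1: SEND seq=1159 -> fresh
Step 3: SEND seq=1000 -> retransmit
Step 4: SEND seq=2000 -> fresh
Step 5: SEND seq=2117 -> fresh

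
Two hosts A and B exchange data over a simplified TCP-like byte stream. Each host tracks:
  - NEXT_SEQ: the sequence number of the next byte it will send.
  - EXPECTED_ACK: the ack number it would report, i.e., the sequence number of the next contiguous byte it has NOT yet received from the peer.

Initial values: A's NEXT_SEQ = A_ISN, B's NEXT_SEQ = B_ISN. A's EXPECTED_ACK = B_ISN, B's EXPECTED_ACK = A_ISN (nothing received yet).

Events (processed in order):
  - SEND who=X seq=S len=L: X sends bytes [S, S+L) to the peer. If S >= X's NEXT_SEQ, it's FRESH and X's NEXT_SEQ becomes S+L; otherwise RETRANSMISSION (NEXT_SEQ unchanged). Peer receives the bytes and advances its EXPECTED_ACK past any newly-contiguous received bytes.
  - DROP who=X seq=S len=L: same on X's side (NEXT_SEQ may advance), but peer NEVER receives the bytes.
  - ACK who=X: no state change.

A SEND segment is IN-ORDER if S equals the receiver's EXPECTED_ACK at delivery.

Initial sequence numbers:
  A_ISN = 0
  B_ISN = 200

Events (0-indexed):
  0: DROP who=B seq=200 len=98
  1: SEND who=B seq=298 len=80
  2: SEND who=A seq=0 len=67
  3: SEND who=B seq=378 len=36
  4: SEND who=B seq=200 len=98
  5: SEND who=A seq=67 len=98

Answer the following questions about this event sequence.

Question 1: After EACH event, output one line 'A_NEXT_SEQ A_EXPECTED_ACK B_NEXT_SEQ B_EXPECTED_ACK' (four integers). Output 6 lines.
0 200 298 0
0 200 378 0
67 200 378 67
67 200 414 67
67 414 414 67
165 414 414 165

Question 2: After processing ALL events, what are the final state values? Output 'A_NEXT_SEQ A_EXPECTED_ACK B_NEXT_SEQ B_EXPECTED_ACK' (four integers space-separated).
Answer: 165 414 414 165

Derivation:
After event 0: A_seq=0 A_ack=200 B_seq=298 B_ack=0
After event 1: A_seq=0 A_ack=200 B_seq=378 B_ack=0
After event 2: A_seq=67 A_ack=200 B_seq=378 B_ack=67
After event 3: A_seq=67 A_ack=200 B_seq=414 B_ack=67
After event 4: A_seq=67 A_ack=414 B_seq=414 B_ack=67
After event 5: A_seq=165 A_ack=414 B_seq=414 B_ack=165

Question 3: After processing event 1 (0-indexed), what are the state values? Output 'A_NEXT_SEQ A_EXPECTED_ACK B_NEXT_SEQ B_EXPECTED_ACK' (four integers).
After event 0: A_seq=0 A_ack=200 B_seq=298 B_ack=0
After event 1: A_seq=0 A_ack=200 B_seq=378 B_ack=0

0 200 378 0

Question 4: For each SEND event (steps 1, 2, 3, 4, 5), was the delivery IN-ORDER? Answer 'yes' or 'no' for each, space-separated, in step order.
Step 1: SEND seq=298 -> out-of-order
Step 2: SEND seq=0 -> in-order
Step 3: SEND seq=378 -> out-of-order
Step 4: SEND seq=200 -> in-order
Step 5: SEND seq=67 -> in-order

Answer: no yes no yes yes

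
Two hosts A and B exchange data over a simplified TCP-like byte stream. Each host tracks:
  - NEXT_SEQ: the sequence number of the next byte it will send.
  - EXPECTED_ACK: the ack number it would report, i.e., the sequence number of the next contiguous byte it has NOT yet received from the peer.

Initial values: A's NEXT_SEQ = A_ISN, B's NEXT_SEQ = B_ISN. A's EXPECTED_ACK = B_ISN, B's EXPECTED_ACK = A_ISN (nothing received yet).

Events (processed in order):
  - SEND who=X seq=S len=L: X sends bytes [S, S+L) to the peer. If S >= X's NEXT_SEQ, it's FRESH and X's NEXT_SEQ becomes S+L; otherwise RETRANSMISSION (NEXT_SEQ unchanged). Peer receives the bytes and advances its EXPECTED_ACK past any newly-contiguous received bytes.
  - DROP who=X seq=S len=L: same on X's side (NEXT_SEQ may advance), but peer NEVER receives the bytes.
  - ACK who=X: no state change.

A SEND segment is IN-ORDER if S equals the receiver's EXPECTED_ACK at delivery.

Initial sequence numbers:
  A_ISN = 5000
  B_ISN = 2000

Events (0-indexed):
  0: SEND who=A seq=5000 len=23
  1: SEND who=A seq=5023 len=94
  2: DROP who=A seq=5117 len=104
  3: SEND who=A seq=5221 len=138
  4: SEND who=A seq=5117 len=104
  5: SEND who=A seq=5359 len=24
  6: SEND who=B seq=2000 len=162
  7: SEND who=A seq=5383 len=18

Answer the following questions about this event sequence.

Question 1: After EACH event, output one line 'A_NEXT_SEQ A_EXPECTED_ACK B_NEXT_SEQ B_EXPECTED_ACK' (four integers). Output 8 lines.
5023 2000 2000 5023
5117 2000 2000 5117
5221 2000 2000 5117
5359 2000 2000 5117
5359 2000 2000 5359
5383 2000 2000 5383
5383 2162 2162 5383
5401 2162 2162 5401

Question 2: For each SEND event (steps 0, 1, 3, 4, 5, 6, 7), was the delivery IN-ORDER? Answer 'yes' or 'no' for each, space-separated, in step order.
Step 0: SEND seq=5000 -> in-order
Step 1: SEND seq=5023 -> in-order
Step 3: SEND seq=5221 -> out-of-order
Step 4: SEND seq=5117 -> in-order
Step 5: SEND seq=5359 -> in-order
Step 6: SEND seq=2000 -> in-order
Step 7: SEND seq=5383 -> in-order

Answer: yes yes no yes yes yes yes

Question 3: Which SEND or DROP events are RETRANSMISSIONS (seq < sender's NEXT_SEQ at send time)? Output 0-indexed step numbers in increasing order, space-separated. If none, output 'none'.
Step 0: SEND seq=5000 -> fresh
Step 1: SEND seq=5023 -> fresh
Step 2: DROP seq=5117 -> fresh
Step 3: SEND seq=5221 -> fresh
Step 4: SEND seq=5117 -> retransmit
Step 5: SEND seq=5359 -> fresh
Step 6: SEND seq=2000 -> fresh
Step 7: SEND seq=5383 -> fresh

Answer: 4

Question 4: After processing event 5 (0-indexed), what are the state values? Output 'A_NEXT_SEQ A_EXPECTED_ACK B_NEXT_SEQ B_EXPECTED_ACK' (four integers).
After event 0: A_seq=5023 A_ack=2000 B_seq=2000 B_ack=5023
After event 1: A_seq=5117 A_ack=2000 B_seq=2000 B_ack=5117
After event 2: A_seq=5221 A_ack=2000 B_seq=2000 B_ack=5117
After event 3: A_seq=5359 A_ack=2000 B_seq=2000 B_ack=5117
After event 4: A_seq=5359 A_ack=2000 B_seq=2000 B_ack=5359
After event 5: A_seq=5383 A_ack=2000 B_seq=2000 B_ack=5383

5383 2000 2000 5383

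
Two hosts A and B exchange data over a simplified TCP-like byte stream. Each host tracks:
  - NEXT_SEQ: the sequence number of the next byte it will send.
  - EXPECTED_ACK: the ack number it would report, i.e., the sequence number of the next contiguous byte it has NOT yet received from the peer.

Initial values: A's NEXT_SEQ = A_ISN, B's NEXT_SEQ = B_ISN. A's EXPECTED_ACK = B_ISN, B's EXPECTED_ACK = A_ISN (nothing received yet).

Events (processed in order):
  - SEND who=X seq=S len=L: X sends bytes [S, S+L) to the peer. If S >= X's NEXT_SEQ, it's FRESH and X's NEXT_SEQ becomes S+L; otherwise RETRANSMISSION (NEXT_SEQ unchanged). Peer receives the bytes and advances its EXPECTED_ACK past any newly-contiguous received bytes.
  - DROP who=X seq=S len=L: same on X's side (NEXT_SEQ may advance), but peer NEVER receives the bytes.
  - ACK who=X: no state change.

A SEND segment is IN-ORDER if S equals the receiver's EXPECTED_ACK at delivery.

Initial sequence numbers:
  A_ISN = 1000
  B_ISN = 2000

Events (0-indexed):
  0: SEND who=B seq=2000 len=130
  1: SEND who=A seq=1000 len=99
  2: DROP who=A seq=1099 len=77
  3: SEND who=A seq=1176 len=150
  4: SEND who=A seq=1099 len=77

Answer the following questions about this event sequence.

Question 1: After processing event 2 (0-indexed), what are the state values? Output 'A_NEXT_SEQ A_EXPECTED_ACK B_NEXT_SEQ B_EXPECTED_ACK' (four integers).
After event 0: A_seq=1000 A_ack=2130 B_seq=2130 B_ack=1000
After event 1: A_seq=1099 A_ack=2130 B_seq=2130 B_ack=1099
After event 2: A_seq=1176 A_ack=2130 B_seq=2130 B_ack=1099

1176 2130 2130 1099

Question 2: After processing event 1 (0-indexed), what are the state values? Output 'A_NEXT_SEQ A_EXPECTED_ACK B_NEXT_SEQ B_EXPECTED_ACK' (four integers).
After event 0: A_seq=1000 A_ack=2130 B_seq=2130 B_ack=1000
After event 1: A_seq=1099 A_ack=2130 B_seq=2130 B_ack=1099

1099 2130 2130 1099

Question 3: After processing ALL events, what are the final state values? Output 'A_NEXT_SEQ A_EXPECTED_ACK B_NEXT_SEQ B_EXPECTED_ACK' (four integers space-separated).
Answer: 1326 2130 2130 1326

Derivation:
After event 0: A_seq=1000 A_ack=2130 B_seq=2130 B_ack=1000
After event 1: A_seq=1099 A_ack=2130 B_seq=2130 B_ack=1099
After event 2: A_seq=1176 A_ack=2130 B_seq=2130 B_ack=1099
After event 3: A_seq=1326 A_ack=2130 B_seq=2130 B_ack=1099
After event 4: A_seq=1326 A_ack=2130 B_seq=2130 B_ack=1326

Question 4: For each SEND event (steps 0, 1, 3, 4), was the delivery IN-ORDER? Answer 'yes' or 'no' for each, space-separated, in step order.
Step 0: SEND seq=2000 -> in-order
Step 1: SEND seq=1000 -> in-order
Step 3: SEND seq=1176 -> out-of-order
Step 4: SEND seq=1099 -> in-order

Answer: yes yes no yes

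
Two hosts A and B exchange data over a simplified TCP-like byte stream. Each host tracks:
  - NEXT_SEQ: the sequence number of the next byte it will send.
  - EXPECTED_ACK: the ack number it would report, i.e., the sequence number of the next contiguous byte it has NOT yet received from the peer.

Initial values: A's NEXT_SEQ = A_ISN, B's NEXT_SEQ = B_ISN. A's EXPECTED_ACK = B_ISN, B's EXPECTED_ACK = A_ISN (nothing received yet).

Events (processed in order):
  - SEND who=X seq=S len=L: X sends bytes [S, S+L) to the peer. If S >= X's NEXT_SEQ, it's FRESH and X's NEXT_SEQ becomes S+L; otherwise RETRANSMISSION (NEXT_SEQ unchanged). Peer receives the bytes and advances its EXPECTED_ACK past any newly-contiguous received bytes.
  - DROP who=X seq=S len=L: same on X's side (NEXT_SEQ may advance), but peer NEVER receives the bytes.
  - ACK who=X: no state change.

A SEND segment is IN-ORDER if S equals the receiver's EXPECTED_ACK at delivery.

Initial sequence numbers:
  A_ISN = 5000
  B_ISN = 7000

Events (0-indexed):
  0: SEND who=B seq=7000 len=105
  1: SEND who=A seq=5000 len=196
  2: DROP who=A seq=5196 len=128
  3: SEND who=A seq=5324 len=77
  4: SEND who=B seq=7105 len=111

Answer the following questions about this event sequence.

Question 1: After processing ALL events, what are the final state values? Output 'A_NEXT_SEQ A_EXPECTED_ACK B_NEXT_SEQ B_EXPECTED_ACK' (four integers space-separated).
After event 0: A_seq=5000 A_ack=7105 B_seq=7105 B_ack=5000
After event 1: A_seq=5196 A_ack=7105 B_seq=7105 B_ack=5196
After event 2: A_seq=5324 A_ack=7105 B_seq=7105 B_ack=5196
After event 3: A_seq=5401 A_ack=7105 B_seq=7105 B_ack=5196
After event 4: A_seq=5401 A_ack=7216 B_seq=7216 B_ack=5196

Answer: 5401 7216 7216 5196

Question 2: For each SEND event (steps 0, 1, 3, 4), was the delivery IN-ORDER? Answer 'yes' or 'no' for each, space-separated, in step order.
Step 0: SEND seq=7000 -> in-order
Step 1: SEND seq=5000 -> in-order
Step 3: SEND seq=5324 -> out-of-order
Step 4: SEND seq=7105 -> in-order

Answer: yes yes no yes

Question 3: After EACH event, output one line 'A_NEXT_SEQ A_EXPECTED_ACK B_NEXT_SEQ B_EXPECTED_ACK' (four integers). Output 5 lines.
5000 7105 7105 5000
5196 7105 7105 5196
5324 7105 7105 5196
5401 7105 7105 5196
5401 7216 7216 5196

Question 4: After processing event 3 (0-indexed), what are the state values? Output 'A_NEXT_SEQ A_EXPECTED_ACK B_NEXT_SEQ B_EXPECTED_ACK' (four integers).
After event 0: A_seq=5000 A_ack=7105 B_seq=7105 B_ack=5000
After event 1: A_seq=5196 A_ack=7105 B_seq=7105 B_ack=5196
After event 2: A_seq=5324 A_ack=7105 B_seq=7105 B_ack=5196
After event 3: A_seq=5401 A_ack=7105 B_seq=7105 B_ack=5196

5401 7105 7105 5196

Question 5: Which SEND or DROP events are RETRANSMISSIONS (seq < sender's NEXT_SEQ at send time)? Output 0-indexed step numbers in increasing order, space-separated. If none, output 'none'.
Answer: none

Derivation:
Step 0: SEND seq=7000 -> fresh
Step 1: SEND seq=5000 -> fresh
Step 2: DROP seq=5196 -> fresh
Step 3: SEND seq=5324 -> fresh
Step 4: SEND seq=7105 -> fresh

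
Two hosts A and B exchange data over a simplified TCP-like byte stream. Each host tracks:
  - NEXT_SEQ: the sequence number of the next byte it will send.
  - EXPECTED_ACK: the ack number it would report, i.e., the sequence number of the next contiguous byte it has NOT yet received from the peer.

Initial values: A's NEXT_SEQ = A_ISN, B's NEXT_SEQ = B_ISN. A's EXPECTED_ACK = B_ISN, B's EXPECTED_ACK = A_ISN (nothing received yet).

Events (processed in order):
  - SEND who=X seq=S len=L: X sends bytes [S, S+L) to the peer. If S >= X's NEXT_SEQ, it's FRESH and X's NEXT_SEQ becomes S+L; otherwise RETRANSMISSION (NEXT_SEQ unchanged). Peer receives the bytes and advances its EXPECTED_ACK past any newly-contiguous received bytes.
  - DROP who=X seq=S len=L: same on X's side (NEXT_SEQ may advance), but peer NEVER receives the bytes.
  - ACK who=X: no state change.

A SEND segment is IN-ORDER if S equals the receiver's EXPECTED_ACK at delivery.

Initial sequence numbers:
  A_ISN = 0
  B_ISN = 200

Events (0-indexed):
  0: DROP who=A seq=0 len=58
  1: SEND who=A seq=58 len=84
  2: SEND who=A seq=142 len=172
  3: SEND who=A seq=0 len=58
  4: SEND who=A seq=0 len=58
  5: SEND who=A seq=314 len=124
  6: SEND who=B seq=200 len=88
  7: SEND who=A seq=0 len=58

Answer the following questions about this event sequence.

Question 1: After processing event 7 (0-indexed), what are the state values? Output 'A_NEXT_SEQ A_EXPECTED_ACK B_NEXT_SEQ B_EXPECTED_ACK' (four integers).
After event 0: A_seq=58 A_ack=200 B_seq=200 B_ack=0
After event 1: A_seq=142 A_ack=200 B_seq=200 B_ack=0
After event 2: A_seq=314 A_ack=200 B_seq=200 B_ack=0
After event 3: A_seq=314 A_ack=200 B_seq=200 B_ack=314
After event 4: A_seq=314 A_ack=200 B_seq=200 B_ack=314
After event 5: A_seq=438 A_ack=200 B_seq=200 B_ack=438
After event 6: A_seq=438 A_ack=288 B_seq=288 B_ack=438
After event 7: A_seq=438 A_ack=288 B_seq=288 B_ack=438

438 288 288 438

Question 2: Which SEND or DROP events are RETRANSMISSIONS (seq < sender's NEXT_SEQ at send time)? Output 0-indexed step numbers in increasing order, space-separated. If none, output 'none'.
Step 0: DROP seq=0 -> fresh
Step 1: SEND seq=58 -> fresh
Step 2: SEND seq=142 -> fresh
Step 3: SEND seq=0 -> retransmit
Step 4: SEND seq=0 -> retransmit
Step 5: SEND seq=314 -> fresh
Step 6: SEND seq=200 -> fresh
Step 7: SEND seq=0 -> retransmit

Answer: 3 4 7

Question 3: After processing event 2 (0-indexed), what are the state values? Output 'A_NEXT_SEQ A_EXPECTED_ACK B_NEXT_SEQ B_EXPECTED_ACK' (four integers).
After event 0: A_seq=58 A_ack=200 B_seq=200 B_ack=0
After event 1: A_seq=142 A_ack=200 B_seq=200 B_ack=0
After event 2: A_seq=314 A_ack=200 B_seq=200 B_ack=0

314 200 200 0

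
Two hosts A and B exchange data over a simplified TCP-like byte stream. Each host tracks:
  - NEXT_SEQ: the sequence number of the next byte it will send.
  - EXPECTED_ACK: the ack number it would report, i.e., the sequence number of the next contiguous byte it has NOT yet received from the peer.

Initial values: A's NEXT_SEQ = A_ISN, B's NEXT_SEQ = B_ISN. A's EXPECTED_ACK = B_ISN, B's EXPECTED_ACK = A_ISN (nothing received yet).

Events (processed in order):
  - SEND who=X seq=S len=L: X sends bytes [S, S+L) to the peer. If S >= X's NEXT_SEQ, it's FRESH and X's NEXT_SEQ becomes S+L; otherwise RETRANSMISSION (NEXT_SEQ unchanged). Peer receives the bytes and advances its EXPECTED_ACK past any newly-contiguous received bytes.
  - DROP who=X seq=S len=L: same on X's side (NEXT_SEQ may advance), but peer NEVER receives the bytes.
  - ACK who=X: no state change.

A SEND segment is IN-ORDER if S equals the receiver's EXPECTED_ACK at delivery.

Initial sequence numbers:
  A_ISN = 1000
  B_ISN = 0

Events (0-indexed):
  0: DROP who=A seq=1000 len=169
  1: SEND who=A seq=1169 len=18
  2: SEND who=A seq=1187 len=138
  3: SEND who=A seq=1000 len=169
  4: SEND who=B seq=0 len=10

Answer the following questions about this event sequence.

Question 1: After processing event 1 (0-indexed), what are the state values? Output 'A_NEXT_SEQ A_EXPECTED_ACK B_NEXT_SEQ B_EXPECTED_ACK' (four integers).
After event 0: A_seq=1169 A_ack=0 B_seq=0 B_ack=1000
After event 1: A_seq=1187 A_ack=0 B_seq=0 B_ack=1000

1187 0 0 1000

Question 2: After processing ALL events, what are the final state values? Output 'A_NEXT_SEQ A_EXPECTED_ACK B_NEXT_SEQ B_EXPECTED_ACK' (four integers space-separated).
Answer: 1325 10 10 1325

Derivation:
After event 0: A_seq=1169 A_ack=0 B_seq=0 B_ack=1000
After event 1: A_seq=1187 A_ack=0 B_seq=0 B_ack=1000
After event 2: A_seq=1325 A_ack=0 B_seq=0 B_ack=1000
After event 3: A_seq=1325 A_ack=0 B_seq=0 B_ack=1325
After event 4: A_seq=1325 A_ack=10 B_seq=10 B_ack=1325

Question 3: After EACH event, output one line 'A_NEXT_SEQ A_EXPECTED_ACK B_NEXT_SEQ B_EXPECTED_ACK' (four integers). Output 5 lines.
1169 0 0 1000
1187 0 0 1000
1325 0 0 1000
1325 0 0 1325
1325 10 10 1325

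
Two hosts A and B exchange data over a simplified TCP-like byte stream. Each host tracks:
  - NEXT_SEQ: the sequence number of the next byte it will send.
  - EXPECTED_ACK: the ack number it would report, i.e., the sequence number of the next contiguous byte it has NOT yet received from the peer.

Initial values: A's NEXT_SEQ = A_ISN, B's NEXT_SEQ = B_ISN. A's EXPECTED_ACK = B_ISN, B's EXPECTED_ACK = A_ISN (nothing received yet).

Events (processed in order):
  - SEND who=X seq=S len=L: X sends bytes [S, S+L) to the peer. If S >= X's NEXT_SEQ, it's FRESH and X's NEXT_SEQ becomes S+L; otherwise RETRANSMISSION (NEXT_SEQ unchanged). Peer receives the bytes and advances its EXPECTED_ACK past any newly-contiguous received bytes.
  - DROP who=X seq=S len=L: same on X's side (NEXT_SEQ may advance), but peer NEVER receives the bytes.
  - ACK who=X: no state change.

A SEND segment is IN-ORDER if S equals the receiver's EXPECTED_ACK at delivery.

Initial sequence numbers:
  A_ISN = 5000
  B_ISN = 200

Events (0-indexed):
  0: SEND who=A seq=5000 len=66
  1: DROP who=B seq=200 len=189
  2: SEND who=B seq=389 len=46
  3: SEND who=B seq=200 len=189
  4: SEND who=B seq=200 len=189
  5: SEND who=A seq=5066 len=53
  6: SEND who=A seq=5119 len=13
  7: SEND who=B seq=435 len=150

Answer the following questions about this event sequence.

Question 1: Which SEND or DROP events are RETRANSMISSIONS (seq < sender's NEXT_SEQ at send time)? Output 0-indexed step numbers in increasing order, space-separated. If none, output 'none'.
Step 0: SEND seq=5000 -> fresh
Step 1: DROP seq=200 -> fresh
Step 2: SEND seq=389 -> fresh
Step 3: SEND seq=200 -> retransmit
Step 4: SEND seq=200 -> retransmit
Step 5: SEND seq=5066 -> fresh
Step 6: SEND seq=5119 -> fresh
Step 7: SEND seq=435 -> fresh

Answer: 3 4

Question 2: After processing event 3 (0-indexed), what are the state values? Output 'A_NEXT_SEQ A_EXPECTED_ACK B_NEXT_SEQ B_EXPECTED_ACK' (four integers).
After event 0: A_seq=5066 A_ack=200 B_seq=200 B_ack=5066
After event 1: A_seq=5066 A_ack=200 B_seq=389 B_ack=5066
After event 2: A_seq=5066 A_ack=200 B_seq=435 B_ack=5066
After event 3: A_seq=5066 A_ack=435 B_seq=435 B_ack=5066

5066 435 435 5066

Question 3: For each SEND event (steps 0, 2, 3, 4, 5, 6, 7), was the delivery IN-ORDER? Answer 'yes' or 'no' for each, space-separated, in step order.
Step 0: SEND seq=5000 -> in-order
Step 2: SEND seq=389 -> out-of-order
Step 3: SEND seq=200 -> in-order
Step 4: SEND seq=200 -> out-of-order
Step 5: SEND seq=5066 -> in-order
Step 6: SEND seq=5119 -> in-order
Step 7: SEND seq=435 -> in-order

Answer: yes no yes no yes yes yes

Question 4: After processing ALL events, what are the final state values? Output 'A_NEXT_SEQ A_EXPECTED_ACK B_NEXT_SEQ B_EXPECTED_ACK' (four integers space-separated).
After event 0: A_seq=5066 A_ack=200 B_seq=200 B_ack=5066
After event 1: A_seq=5066 A_ack=200 B_seq=389 B_ack=5066
After event 2: A_seq=5066 A_ack=200 B_seq=435 B_ack=5066
After event 3: A_seq=5066 A_ack=435 B_seq=435 B_ack=5066
After event 4: A_seq=5066 A_ack=435 B_seq=435 B_ack=5066
After event 5: A_seq=5119 A_ack=435 B_seq=435 B_ack=5119
After event 6: A_seq=5132 A_ack=435 B_seq=435 B_ack=5132
After event 7: A_seq=5132 A_ack=585 B_seq=585 B_ack=5132

Answer: 5132 585 585 5132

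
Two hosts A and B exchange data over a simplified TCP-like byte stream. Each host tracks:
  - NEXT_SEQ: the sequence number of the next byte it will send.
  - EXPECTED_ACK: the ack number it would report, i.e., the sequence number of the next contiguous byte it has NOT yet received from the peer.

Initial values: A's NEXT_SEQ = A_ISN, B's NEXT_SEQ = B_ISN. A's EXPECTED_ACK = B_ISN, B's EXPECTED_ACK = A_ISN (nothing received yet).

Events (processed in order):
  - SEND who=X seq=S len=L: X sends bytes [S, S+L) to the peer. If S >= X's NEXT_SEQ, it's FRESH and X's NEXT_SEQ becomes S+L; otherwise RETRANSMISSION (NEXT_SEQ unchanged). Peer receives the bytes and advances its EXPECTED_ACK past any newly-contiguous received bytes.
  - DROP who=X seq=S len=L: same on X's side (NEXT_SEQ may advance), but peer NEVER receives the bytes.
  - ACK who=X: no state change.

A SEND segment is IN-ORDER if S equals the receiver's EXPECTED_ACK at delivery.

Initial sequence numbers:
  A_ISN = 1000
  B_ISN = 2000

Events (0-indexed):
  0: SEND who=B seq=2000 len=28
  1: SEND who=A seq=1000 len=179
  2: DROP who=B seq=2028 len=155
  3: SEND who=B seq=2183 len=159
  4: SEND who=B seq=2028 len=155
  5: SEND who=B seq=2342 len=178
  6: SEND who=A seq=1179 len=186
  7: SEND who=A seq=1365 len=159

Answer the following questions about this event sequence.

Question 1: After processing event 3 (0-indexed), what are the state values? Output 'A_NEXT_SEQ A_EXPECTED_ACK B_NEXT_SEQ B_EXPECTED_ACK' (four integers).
After event 0: A_seq=1000 A_ack=2028 B_seq=2028 B_ack=1000
After event 1: A_seq=1179 A_ack=2028 B_seq=2028 B_ack=1179
After event 2: A_seq=1179 A_ack=2028 B_seq=2183 B_ack=1179
After event 3: A_seq=1179 A_ack=2028 B_seq=2342 B_ack=1179

1179 2028 2342 1179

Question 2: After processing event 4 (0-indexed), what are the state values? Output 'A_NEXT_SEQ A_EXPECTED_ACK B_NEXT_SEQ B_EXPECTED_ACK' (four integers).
After event 0: A_seq=1000 A_ack=2028 B_seq=2028 B_ack=1000
After event 1: A_seq=1179 A_ack=2028 B_seq=2028 B_ack=1179
After event 2: A_seq=1179 A_ack=2028 B_seq=2183 B_ack=1179
After event 3: A_seq=1179 A_ack=2028 B_seq=2342 B_ack=1179
After event 4: A_seq=1179 A_ack=2342 B_seq=2342 B_ack=1179

1179 2342 2342 1179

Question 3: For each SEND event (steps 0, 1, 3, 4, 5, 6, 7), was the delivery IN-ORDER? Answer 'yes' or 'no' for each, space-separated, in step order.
Answer: yes yes no yes yes yes yes

Derivation:
Step 0: SEND seq=2000 -> in-order
Step 1: SEND seq=1000 -> in-order
Step 3: SEND seq=2183 -> out-of-order
Step 4: SEND seq=2028 -> in-order
Step 5: SEND seq=2342 -> in-order
Step 6: SEND seq=1179 -> in-order
Step 7: SEND seq=1365 -> in-order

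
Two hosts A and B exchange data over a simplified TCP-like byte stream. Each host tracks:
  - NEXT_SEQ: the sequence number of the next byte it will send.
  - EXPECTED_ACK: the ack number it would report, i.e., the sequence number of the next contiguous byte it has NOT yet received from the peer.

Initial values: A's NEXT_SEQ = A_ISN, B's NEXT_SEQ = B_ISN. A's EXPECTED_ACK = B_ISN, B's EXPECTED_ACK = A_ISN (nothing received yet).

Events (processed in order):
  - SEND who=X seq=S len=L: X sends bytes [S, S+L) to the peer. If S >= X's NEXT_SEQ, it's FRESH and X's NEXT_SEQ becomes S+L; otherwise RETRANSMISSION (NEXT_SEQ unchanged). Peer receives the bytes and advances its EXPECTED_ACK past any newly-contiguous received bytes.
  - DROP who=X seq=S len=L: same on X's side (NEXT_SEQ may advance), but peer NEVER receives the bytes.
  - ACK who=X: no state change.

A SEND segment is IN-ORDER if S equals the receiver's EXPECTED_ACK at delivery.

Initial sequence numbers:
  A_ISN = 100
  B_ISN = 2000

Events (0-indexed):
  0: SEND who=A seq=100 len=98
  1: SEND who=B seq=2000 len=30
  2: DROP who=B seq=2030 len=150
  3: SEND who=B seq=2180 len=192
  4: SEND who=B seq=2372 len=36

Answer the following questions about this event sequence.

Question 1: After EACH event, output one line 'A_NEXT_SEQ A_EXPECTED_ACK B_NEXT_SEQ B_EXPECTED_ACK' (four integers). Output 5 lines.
198 2000 2000 198
198 2030 2030 198
198 2030 2180 198
198 2030 2372 198
198 2030 2408 198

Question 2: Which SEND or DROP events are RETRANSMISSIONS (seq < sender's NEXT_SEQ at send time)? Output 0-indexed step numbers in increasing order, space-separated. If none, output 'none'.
Step 0: SEND seq=100 -> fresh
Step 1: SEND seq=2000 -> fresh
Step 2: DROP seq=2030 -> fresh
Step 3: SEND seq=2180 -> fresh
Step 4: SEND seq=2372 -> fresh

Answer: none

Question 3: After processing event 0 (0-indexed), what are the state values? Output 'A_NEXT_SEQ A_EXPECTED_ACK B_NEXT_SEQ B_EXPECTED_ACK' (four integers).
After event 0: A_seq=198 A_ack=2000 B_seq=2000 B_ack=198

198 2000 2000 198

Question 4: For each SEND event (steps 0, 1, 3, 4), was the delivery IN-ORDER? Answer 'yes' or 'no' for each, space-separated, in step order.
Step 0: SEND seq=100 -> in-order
Step 1: SEND seq=2000 -> in-order
Step 3: SEND seq=2180 -> out-of-order
Step 4: SEND seq=2372 -> out-of-order

Answer: yes yes no no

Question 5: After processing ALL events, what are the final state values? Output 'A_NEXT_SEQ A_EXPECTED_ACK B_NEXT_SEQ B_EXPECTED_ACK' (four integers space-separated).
Answer: 198 2030 2408 198

Derivation:
After event 0: A_seq=198 A_ack=2000 B_seq=2000 B_ack=198
After event 1: A_seq=198 A_ack=2030 B_seq=2030 B_ack=198
After event 2: A_seq=198 A_ack=2030 B_seq=2180 B_ack=198
After event 3: A_seq=198 A_ack=2030 B_seq=2372 B_ack=198
After event 4: A_seq=198 A_ack=2030 B_seq=2408 B_ack=198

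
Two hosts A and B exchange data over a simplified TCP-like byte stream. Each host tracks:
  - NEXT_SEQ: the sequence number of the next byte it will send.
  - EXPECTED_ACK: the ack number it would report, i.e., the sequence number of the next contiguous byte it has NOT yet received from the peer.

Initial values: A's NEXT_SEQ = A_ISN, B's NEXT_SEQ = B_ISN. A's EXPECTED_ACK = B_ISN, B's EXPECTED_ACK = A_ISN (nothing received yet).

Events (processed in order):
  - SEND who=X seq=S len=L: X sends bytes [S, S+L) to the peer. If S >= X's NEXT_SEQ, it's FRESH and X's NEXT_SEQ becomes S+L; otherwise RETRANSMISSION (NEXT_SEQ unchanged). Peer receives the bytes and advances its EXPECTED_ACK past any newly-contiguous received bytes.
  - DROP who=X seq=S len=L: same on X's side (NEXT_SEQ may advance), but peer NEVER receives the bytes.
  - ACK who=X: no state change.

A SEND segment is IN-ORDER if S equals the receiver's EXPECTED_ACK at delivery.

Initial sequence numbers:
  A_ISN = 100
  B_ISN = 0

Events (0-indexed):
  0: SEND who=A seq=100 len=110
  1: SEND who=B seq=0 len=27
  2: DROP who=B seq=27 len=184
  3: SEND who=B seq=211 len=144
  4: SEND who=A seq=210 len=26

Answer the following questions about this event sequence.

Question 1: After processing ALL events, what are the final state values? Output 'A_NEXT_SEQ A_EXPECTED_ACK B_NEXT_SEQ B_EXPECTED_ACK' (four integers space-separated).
Answer: 236 27 355 236

Derivation:
After event 0: A_seq=210 A_ack=0 B_seq=0 B_ack=210
After event 1: A_seq=210 A_ack=27 B_seq=27 B_ack=210
After event 2: A_seq=210 A_ack=27 B_seq=211 B_ack=210
After event 3: A_seq=210 A_ack=27 B_seq=355 B_ack=210
After event 4: A_seq=236 A_ack=27 B_seq=355 B_ack=236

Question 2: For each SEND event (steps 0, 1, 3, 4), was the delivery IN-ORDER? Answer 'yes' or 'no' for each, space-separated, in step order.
Step 0: SEND seq=100 -> in-order
Step 1: SEND seq=0 -> in-order
Step 3: SEND seq=211 -> out-of-order
Step 4: SEND seq=210 -> in-order

Answer: yes yes no yes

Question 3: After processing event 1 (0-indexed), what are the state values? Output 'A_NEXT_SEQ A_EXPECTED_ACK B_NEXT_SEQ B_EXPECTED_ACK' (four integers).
After event 0: A_seq=210 A_ack=0 B_seq=0 B_ack=210
After event 1: A_seq=210 A_ack=27 B_seq=27 B_ack=210

210 27 27 210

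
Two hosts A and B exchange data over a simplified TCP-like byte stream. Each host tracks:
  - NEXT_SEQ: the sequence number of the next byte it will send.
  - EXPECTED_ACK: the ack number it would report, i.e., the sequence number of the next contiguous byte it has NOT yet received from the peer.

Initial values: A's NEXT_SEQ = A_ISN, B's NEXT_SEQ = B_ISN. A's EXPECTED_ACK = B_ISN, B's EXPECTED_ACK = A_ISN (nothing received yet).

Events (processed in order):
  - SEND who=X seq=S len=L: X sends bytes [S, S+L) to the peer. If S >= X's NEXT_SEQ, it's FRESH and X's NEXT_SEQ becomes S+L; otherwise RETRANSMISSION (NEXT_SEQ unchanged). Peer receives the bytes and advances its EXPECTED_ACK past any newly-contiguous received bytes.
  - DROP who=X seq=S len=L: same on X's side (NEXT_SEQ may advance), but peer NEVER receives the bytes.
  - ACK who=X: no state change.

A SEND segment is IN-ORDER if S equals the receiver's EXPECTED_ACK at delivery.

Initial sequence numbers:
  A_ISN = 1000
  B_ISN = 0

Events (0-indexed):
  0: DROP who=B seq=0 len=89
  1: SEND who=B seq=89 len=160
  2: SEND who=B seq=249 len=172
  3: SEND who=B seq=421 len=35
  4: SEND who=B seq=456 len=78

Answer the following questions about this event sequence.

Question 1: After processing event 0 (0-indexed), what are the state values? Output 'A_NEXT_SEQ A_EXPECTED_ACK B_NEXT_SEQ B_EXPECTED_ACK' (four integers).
After event 0: A_seq=1000 A_ack=0 B_seq=89 B_ack=1000

1000 0 89 1000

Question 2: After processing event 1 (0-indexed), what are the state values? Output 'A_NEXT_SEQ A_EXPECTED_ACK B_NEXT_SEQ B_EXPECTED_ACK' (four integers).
After event 0: A_seq=1000 A_ack=0 B_seq=89 B_ack=1000
After event 1: A_seq=1000 A_ack=0 B_seq=249 B_ack=1000

1000 0 249 1000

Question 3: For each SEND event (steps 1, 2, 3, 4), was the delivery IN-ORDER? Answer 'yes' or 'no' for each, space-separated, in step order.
Step 1: SEND seq=89 -> out-of-order
Step 2: SEND seq=249 -> out-of-order
Step 3: SEND seq=421 -> out-of-order
Step 4: SEND seq=456 -> out-of-order

Answer: no no no no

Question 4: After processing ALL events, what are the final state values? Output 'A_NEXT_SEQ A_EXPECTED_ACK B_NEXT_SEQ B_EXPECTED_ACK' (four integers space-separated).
After event 0: A_seq=1000 A_ack=0 B_seq=89 B_ack=1000
After event 1: A_seq=1000 A_ack=0 B_seq=249 B_ack=1000
After event 2: A_seq=1000 A_ack=0 B_seq=421 B_ack=1000
After event 3: A_seq=1000 A_ack=0 B_seq=456 B_ack=1000
After event 4: A_seq=1000 A_ack=0 B_seq=534 B_ack=1000

Answer: 1000 0 534 1000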